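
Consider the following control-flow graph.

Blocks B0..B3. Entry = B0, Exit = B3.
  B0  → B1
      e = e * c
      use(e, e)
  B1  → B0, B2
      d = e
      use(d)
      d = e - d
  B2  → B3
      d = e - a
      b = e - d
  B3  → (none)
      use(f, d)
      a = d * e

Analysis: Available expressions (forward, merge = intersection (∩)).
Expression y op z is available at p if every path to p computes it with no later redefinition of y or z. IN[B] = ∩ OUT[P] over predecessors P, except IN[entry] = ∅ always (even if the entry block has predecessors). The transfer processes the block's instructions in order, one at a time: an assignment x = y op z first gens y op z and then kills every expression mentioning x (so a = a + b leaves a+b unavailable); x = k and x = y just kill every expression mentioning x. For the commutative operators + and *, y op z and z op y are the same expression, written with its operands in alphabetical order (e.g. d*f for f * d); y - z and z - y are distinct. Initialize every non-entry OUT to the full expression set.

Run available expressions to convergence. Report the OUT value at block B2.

Answer: {e-a, e-d}

Derivation:
Per-block solution:
  B0:   IN={}   OUT={}
  B1:   IN={}   OUT={}
  B2:   IN={}   OUT={e-a, e-d}
  B3:   IN={e-a, e-d}   OUT={d*e, e-d}

Merge at B2: IN[B2] = OUT[B1] = {}
Applying B2's transfer function to that IN value gives OUT[B2] (row B2 above).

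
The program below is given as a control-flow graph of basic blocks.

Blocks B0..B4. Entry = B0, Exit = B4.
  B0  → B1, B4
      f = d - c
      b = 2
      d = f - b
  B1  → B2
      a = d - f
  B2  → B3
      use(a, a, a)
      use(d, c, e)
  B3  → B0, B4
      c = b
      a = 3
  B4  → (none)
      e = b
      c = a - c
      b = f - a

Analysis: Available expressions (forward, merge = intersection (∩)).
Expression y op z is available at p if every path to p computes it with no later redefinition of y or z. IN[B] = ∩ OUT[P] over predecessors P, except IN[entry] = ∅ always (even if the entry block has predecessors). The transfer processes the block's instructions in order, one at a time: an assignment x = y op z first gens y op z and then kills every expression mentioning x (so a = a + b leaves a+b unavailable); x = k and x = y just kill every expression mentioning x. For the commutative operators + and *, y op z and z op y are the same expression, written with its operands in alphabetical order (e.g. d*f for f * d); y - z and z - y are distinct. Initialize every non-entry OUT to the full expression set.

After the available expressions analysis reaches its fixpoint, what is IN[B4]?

Per-block solution:
  B0: | IN={} | OUT={f-b}
  B1: | IN={f-b} | OUT={d-f, f-b}
  B2: | IN={d-f, f-b} | OUT={d-f, f-b}
  B3: | IN={d-f, f-b} | OUT={d-f, f-b}
  B4: | IN={f-b} | OUT={f-a}

Merge at B4: IN[B4] = OUT[B0] ∩ OUT[B3] = {f-b}

Answer: {f-b}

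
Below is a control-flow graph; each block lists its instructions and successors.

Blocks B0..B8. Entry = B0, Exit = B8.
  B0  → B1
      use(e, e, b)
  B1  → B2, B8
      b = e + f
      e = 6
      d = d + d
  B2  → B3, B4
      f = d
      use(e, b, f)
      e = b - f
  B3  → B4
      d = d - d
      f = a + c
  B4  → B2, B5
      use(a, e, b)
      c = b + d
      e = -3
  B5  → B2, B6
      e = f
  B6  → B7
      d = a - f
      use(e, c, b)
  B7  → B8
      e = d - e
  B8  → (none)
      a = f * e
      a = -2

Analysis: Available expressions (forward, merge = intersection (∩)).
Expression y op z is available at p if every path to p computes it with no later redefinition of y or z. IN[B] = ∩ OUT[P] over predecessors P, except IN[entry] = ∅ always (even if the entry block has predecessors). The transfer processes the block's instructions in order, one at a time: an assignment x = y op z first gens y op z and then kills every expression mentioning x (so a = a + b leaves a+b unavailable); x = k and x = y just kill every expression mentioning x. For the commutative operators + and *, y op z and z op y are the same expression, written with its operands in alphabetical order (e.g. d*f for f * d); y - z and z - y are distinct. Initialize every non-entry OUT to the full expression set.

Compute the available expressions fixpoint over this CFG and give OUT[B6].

Answer: {a-f}

Working:
Fixpoint table:
  B0: | IN={} | OUT={}
  B1: | IN={} | OUT={}
  B2: | IN={} | OUT={b-f}
  B3: | IN={b-f} | OUT={a+c}
  B4: | IN={} | OUT={b+d}
  B5: | IN={b+d} | OUT={b+d}
  B6: | IN={b+d} | OUT={a-f}
  B7: | IN={a-f} | OUT={a-f}
  B8: | IN={} | OUT={e*f}

Merge at B6: IN[B6] = OUT[B5] = {b+d}
Applying B6's transfer function to that IN value gives OUT[B6] (row B6 above).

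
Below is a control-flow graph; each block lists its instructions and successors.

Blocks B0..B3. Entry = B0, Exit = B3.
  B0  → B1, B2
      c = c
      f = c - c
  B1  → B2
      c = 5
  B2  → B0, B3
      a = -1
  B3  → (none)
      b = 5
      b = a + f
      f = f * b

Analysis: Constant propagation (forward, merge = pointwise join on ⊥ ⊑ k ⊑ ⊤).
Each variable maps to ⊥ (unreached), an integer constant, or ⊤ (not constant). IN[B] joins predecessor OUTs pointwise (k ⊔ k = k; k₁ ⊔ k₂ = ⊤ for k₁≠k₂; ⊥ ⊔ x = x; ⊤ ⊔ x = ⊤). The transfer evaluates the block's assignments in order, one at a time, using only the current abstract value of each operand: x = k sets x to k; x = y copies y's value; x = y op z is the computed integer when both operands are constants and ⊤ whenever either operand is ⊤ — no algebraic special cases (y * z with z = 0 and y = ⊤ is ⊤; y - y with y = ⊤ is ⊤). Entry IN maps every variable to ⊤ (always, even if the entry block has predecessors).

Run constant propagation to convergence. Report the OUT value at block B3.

Answer: {a: -1, b: ⊤, c: ⊤, d: ⊤, e: ⊤, f: ⊤}

Trace:
Per-block solution:
  B0:  IN=(all ⊤)  OUT=(all ⊤)
  B1:  IN=(all ⊤)  OUT={c:5; rest ⊤}
  B2:  IN=(all ⊤)  OUT={a:-1; rest ⊤}
  B3:  IN={a:-1; rest ⊤}  OUT={a:-1; rest ⊤}

Merge at B3: IN[B3] = OUT[B2] = {a: -1, b: ⊤, c: ⊤, d: ⊤, e: ⊤, f: ⊤}
Applying B3's transfer function to that IN value gives OUT[B3] (row B3 above).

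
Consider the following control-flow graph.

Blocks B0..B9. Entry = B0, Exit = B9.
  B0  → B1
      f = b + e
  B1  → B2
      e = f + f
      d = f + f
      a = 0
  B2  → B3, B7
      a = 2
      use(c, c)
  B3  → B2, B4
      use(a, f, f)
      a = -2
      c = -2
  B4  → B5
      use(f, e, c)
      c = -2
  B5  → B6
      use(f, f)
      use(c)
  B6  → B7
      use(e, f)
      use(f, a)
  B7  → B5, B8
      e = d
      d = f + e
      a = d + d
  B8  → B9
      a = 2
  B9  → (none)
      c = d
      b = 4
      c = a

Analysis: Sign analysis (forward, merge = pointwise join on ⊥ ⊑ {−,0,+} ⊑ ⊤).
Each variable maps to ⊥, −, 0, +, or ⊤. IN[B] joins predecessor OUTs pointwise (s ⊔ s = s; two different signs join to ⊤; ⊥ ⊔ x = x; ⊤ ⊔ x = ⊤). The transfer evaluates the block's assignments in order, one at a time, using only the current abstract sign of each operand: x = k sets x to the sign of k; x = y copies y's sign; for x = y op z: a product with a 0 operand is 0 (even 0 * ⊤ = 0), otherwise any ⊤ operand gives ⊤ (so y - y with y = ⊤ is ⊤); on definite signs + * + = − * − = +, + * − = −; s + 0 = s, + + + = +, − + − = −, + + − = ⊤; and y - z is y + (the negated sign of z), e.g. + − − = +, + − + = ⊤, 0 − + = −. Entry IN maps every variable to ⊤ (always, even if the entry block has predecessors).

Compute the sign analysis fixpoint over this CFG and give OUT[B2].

Answer: {a: +, b: ⊤, c: ⊤, d: ⊤, e: ⊤, f: ⊤}

Trace:
Converged values:
  B0:  IN=(all ⊤)  OUT=(all ⊤)
  B1:  IN=(all ⊤)  OUT={a:0; rest ⊤}
  B2:  IN=(all ⊤)  OUT={a:+; rest ⊤}
  B3:  IN={a:+; rest ⊤}  OUT={a:-, c:-; rest ⊤}
  B4:  IN={a:-, c:-; rest ⊤}  OUT={a:-, c:-; rest ⊤}
  B5:  IN=(all ⊤)  OUT=(all ⊤)
  B6:  IN=(all ⊤)  OUT=(all ⊤)
  B7:  IN=(all ⊤)  OUT=(all ⊤)
  B8:  IN=(all ⊤)  OUT={a:+; rest ⊤}
  B9:  IN={a:+; rest ⊤}  OUT={a:+, b:+, c:+; rest ⊤}

Merge at B2: IN[B2] = OUT[B1] ⊔ OUT[B3] = {a: ⊤, b: ⊤, c: ⊤, d: ⊤, e: ⊤, f: ⊤}
Applying B2's transfer function to that IN value gives OUT[B2] (row B2 above).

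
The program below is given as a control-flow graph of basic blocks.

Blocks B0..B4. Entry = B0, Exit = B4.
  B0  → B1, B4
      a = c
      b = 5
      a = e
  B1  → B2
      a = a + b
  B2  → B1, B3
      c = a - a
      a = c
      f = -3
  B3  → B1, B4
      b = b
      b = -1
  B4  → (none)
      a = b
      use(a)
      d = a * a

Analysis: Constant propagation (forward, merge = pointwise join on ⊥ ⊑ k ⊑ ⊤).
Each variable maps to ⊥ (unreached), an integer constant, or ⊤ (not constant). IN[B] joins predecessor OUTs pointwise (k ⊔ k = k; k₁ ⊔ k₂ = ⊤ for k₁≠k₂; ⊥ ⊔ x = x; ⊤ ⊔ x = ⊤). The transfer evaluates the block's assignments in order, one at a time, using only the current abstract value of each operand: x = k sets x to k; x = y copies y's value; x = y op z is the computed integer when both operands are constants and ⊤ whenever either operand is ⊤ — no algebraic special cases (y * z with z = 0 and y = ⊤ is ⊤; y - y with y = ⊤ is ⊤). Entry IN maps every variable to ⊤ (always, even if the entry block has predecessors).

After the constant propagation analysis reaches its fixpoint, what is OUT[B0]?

Fixpoint table:
  B0:  IN=(all ⊤)  OUT={b:5; rest ⊤}
  B1:  IN=(all ⊤)  OUT=(all ⊤)
  B2:  IN=(all ⊤)  OUT={f:-3; rest ⊤}
  B3:  IN={f:-3; rest ⊤}  OUT={b:-1, f:-3; rest ⊤}
  B4:  IN=(all ⊤)  OUT=(all ⊤)

B0 is the boundary node: IN[B0] = {a: ⊤, b: ⊤, c: ⊤, d: ⊤, e: ⊤, f: ⊤}
Applying B0's transfer function to that IN value gives OUT[B0] (row B0 above).

Answer: {a: ⊤, b: 5, c: ⊤, d: ⊤, e: ⊤, f: ⊤}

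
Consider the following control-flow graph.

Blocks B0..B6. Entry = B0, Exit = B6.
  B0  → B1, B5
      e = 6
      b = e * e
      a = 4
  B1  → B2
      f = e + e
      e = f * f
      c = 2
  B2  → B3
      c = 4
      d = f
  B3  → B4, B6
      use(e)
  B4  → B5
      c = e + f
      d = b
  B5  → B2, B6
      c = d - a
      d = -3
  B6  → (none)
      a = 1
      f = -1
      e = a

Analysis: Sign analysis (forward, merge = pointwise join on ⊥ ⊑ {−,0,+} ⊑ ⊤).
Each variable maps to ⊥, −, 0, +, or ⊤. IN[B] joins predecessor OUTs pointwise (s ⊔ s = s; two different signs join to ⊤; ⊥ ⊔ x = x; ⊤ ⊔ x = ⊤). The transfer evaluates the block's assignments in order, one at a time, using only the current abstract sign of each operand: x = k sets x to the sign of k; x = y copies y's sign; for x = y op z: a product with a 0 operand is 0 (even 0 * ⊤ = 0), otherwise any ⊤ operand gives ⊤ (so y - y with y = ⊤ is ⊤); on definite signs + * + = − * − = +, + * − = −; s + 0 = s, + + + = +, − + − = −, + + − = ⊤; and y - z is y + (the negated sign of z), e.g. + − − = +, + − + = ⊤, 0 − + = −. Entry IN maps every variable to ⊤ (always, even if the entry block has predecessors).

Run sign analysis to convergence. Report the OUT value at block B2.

Per-block solution:
  B0:  IN=(all ⊤)  OUT={a:+, b:+, e:+; rest ⊤}
  B1:  IN={a:+, b:+, e:+; rest ⊤}  OUT={a:+, b:+, c:+, e:+, f:+; rest ⊤}
  B2:  IN={a:+, b:+, e:+; rest ⊤}  OUT={a:+, b:+, c:+, e:+; rest ⊤}
  B3:  IN={a:+, b:+, c:+, e:+; rest ⊤}  OUT={a:+, b:+, c:+, e:+; rest ⊤}
  B4:  IN={a:+, b:+, c:+, e:+; rest ⊤}  OUT={a:+, b:+, d:+, e:+; rest ⊤}
  B5:  IN={a:+, b:+, e:+; rest ⊤}  OUT={a:+, b:+, d:-, e:+; rest ⊤}
  B6:  IN={a:+, b:+, e:+; rest ⊤}  OUT={a:+, b:+, e:+, f:-; rest ⊤}

Merge at B2: IN[B2] = OUT[B1] ⊔ OUT[B5] = {a: +, b: +, c: ⊤, d: ⊤, e: +, f: ⊤}
Applying B2's transfer function to that IN value gives OUT[B2] (row B2 above).

Answer: {a: +, b: +, c: +, d: ⊤, e: +, f: ⊤}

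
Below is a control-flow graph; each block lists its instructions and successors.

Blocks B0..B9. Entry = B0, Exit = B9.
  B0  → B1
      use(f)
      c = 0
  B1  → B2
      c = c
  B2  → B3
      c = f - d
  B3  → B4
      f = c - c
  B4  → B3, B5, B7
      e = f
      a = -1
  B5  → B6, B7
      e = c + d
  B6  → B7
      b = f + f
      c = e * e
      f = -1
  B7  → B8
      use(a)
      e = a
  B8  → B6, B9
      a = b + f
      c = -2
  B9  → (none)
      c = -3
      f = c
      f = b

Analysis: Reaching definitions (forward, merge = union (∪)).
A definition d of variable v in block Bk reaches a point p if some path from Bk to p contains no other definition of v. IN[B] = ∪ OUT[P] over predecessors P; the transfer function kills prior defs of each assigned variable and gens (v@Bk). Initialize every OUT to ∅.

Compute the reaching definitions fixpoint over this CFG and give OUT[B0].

Answer: {c@B0}

Working:
Per-block solution:
  B0:   IN={}   OUT={c@B0}
  B1:   IN={c@B0}   OUT={c@B1}
  B2:   IN={c@B1}   OUT={c@B2}
  B3:   IN={a@B4, c@B2, e@B4, f@B3}   OUT={a@B4, c@B2, e@B4, f@B3}
  B4:   IN={a@B4, c@B2, e@B4, f@B3}   OUT={a@B4, c@B2, e@B4, f@B3}
  B5:   IN={a@B4, c@B2, e@B4, f@B3}   OUT={a@B4, c@B2, e@B5, f@B3}
  B6:   IN={a@B4, a@B8, b@B6, c@B2, c@B8, e@B5, e@B7, f@B3, f@B6}   OUT={a@B4, a@B8, b@B6, c@B6, e@B5, e@B7, f@B6}
  B7:   IN={a@B4, a@B8, b@B6, c@B2, c@B6, e@B4, e@B5, e@B7, f@B3, f@B6}   OUT={a@B4, a@B8, b@B6, c@B2, c@B6, e@B7, f@B3, f@B6}
  B8:   IN={a@B4, a@B8, b@B6, c@B2, c@B6, e@B7, f@B3, f@B6}   OUT={a@B8, b@B6, c@B8, e@B7, f@B3, f@B6}
  B9:   IN={a@B8, b@B6, c@B8, e@B7, f@B3, f@B6}   OUT={a@B8, b@B6, c@B9, e@B7, f@B9}

B0 is the boundary node: IN[B0] = {}
Applying B0's transfer function to that IN value gives OUT[B0] (row B0 above).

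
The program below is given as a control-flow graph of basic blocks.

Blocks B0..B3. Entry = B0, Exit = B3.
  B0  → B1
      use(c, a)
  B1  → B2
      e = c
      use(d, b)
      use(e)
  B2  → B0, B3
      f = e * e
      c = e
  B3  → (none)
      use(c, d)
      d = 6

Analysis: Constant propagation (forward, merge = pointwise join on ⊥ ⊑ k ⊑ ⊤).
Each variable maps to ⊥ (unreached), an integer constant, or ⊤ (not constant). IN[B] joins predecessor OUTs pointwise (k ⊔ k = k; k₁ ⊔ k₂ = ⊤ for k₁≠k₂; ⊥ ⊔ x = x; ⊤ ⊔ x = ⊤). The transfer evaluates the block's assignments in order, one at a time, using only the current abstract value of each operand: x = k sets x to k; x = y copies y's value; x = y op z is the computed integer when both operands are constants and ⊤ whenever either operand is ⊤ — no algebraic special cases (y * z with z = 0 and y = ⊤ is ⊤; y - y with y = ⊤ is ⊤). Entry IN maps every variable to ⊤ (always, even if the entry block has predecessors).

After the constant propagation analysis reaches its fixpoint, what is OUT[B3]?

Answer: {a: ⊤, b: ⊤, c: ⊤, d: 6, e: ⊤, f: ⊤}

Working:
Fixpoint table:
  B0:  IN=(all ⊤)  OUT=(all ⊤)
  B1:  IN=(all ⊤)  OUT=(all ⊤)
  B2:  IN=(all ⊤)  OUT=(all ⊤)
  B3:  IN=(all ⊤)  OUT={d:6; rest ⊤}

Merge at B3: IN[B3] = OUT[B2] = {a: ⊤, b: ⊤, c: ⊤, d: ⊤, e: ⊤, f: ⊤}
Applying B3's transfer function to that IN value gives OUT[B3] (row B3 above).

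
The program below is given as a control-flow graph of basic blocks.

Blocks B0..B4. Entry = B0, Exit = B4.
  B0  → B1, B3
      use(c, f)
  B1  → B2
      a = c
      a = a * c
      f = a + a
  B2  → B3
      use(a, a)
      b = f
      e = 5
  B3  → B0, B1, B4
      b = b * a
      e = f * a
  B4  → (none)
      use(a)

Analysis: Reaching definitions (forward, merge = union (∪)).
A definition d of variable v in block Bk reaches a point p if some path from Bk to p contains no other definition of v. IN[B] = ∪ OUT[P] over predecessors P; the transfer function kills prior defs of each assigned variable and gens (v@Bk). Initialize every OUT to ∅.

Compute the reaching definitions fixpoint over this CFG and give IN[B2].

Fixpoint table:
  B0: | IN={a@B1, b@B3, e@B3, f@B1} | OUT={a@B1, b@B3, e@B3, f@B1}
  B1: | IN={a@B1, b@B3, e@B3, f@B1} | OUT={a@B1, b@B3, e@B3, f@B1}
  B2: | IN={a@B1, b@B3, e@B3, f@B1} | OUT={a@B1, b@B2, e@B2, f@B1}
  B3: | IN={a@B1, b@B2, b@B3, e@B2, e@B3, f@B1} | OUT={a@B1, b@B3, e@B3, f@B1}
  B4: | IN={a@B1, b@B3, e@B3, f@B1} | OUT={a@B1, b@B3, e@B3, f@B1}

Merge at B2: IN[B2] = OUT[B1] = {a@B1, b@B3, e@B3, f@B1}

Answer: {a@B1, b@B3, e@B3, f@B1}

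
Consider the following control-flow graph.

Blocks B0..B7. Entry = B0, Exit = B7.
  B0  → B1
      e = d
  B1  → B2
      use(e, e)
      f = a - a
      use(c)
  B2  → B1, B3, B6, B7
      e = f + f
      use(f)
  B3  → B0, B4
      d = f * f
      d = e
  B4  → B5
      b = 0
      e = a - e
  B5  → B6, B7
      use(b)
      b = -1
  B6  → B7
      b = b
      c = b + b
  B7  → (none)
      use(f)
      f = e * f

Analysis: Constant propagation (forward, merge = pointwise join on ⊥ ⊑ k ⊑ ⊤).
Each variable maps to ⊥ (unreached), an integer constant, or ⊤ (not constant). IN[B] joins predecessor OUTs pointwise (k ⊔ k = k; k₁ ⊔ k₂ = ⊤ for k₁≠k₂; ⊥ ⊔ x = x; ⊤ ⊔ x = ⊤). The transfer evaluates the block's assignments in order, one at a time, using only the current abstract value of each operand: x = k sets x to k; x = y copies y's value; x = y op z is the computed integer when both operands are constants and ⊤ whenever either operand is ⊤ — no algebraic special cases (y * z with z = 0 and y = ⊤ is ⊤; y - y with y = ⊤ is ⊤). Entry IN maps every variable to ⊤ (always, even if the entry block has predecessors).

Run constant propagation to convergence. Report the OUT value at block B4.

Per-block solution:
  B0:   IN=(all ⊤)   OUT=(all ⊤)
  B1:   IN=(all ⊤)   OUT=(all ⊤)
  B2:   IN=(all ⊤)   OUT=(all ⊤)
  B3:   IN=(all ⊤)   OUT=(all ⊤)
  B4:   IN=(all ⊤)   OUT={b:0; rest ⊤}
  B5:   IN={b:0; rest ⊤}   OUT={b:-1; rest ⊤}
  B6:   IN=(all ⊤)   OUT=(all ⊤)
  B7:   IN=(all ⊤)   OUT=(all ⊤)

Merge at B4: IN[B4] = OUT[B3] = {a: ⊤, b: ⊤, c: ⊤, d: ⊤, e: ⊤, f: ⊤}
Applying B4's transfer function to that IN value gives OUT[B4] (row B4 above).

Answer: {a: ⊤, b: 0, c: ⊤, d: ⊤, e: ⊤, f: ⊤}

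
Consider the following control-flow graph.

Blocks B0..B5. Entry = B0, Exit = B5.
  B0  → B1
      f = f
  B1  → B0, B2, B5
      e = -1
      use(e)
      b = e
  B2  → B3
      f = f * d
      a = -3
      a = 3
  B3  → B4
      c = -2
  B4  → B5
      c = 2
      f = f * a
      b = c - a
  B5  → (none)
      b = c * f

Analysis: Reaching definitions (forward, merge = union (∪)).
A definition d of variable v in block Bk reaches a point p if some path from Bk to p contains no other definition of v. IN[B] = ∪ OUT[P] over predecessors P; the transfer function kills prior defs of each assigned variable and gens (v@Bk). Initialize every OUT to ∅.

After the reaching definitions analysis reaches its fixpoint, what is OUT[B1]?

Answer: {b@B1, e@B1, f@B0}

Derivation:
Per-block solution:
  B0:   IN={b@B1, e@B1, f@B0}   OUT={b@B1, e@B1, f@B0}
  B1:   IN={b@B1, e@B1, f@B0}   OUT={b@B1, e@B1, f@B0}
  B2:   IN={b@B1, e@B1, f@B0}   OUT={a@B2, b@B1, e@B1, f@B2}
  B3:   IN={a@B2, b@B1, e@B1, f@B2}   OUT={a@B2, b@B1, c@B3, e@B1, f@B2}
  B4:   IN={a@B2, b@B1, c@B3, e@B1, f@B2}   OUT={a@B2, b@B4, c@B4, e@B1, f@B4}
  B5:   IN={a@B2, b@B1, b@B4, c@B4, e@B1, f@B0, f@B4}   OUT={a@B2, b@B5, c@B4, e@B1, f@B0, f@B4}

Merge at B1: IN[B1] = OUT[B0] = {b@B1, e@B1, f@B0}
Applying B1's transfer function to that IN value gives OUT[B1] (row B1 above).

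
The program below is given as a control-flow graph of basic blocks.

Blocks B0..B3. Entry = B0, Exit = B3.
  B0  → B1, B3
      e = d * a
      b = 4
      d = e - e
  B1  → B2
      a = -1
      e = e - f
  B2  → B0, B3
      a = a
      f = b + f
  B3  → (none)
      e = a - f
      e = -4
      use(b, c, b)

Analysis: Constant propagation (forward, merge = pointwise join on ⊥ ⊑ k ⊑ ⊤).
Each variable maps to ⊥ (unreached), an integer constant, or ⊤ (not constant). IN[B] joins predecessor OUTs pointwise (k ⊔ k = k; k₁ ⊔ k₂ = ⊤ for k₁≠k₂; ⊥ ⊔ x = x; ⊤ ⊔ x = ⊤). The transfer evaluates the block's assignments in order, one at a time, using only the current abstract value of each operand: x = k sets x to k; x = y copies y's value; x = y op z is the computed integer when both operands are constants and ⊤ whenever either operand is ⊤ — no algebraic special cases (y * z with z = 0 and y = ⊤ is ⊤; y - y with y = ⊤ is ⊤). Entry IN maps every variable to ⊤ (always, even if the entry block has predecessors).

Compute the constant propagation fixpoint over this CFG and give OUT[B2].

Answer: {a: -1, b: 4, c: ⊤, d: ⊤, e: ⊤, f: ⊤}

Working:
Converged values:
  B0:  IN=(all ⊤)  OUT={b:4; rest ⊤}
  B1:  IN={b:4; rest ⊤}  OUT={a:-1, b:4; rest ⊤}
  B2:  IN={a:-1, b:4; rest ⊤}  OUT={a:-1, b:4; rest ⊤}
  B3:  IN={b:4; rest ⊤}  OUT={b:4, e:-4; rest ⊤}

Merge at B2: IN[B2] = OUT[B1] = {a: -1, b: 4, c: ⊤, d: ⊤, e: ⊤, f: ⊤}
Applying B2's transfer function to that IN value gives OUT[B2] (row B2 above).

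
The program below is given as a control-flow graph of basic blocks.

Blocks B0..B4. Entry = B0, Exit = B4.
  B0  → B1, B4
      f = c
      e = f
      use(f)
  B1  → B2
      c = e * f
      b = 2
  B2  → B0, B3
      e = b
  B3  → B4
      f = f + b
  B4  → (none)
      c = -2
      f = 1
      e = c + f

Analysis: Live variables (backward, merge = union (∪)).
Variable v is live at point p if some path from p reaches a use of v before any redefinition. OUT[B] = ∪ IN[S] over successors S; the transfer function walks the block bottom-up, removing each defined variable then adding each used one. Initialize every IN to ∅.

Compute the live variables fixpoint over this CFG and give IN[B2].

Fixpoint table:
  B0: | IN={c} | OUT={e, f}
  B1: | IN={e, f} | OUT={b, c, f}
  B2: | IN={b, c, f} | OUT={b, c, f}
  B3: | IN={b, f} | OUT={}
  B4: | IN={} | OUT={}

Merge at B2: OUT[B2] = IN[B0] ⊔ IN[B3] = {b, c, f}
Applying B2's transfer function to that OUT value gives IN[B2] (row B2 above).

Answer: {b, c, f}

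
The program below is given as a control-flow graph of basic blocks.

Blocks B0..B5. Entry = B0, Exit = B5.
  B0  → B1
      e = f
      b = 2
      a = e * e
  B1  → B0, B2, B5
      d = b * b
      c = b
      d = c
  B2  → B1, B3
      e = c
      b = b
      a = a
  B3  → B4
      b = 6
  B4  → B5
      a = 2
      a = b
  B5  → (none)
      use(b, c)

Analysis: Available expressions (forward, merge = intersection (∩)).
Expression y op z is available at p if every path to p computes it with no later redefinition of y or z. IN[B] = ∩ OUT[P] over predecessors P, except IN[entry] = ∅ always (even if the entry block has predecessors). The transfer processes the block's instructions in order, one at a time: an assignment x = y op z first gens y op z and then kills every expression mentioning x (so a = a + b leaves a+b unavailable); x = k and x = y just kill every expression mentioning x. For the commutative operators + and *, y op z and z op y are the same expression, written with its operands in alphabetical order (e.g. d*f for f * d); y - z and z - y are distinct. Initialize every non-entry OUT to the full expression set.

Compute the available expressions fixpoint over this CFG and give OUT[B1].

Answer: {b*b}

Trace:
Converged values:
  B0:   IN={}   OUT={e*e}
  B1:   IN={}   OUT={b*b}
  B2:   IN={b*b}   OUT={}
  B3:   IN={}   OUT={}
  B4:   IN={}   OUT={}
  B5:   IN={}   OUT={}

Merge at B1: IN[B1] = OUT[B0] ∩ OUT[B2] = {}
Applying B1's transfer function to that IN value gives OUT[B1] (row B1 above).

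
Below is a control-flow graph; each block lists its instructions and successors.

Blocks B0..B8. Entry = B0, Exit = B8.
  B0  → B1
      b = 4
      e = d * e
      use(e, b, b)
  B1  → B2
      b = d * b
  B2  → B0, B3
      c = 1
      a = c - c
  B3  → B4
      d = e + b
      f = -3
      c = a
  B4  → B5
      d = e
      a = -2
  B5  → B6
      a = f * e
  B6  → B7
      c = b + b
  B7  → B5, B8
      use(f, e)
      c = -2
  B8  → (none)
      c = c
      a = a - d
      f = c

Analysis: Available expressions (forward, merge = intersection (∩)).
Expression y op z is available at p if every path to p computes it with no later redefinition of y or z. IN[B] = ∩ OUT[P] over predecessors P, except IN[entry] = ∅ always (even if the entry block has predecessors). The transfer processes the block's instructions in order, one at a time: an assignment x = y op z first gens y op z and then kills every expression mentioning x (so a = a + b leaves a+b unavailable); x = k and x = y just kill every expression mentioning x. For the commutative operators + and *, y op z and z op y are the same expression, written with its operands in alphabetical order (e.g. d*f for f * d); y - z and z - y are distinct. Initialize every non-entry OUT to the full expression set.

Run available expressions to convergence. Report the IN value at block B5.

Answer: {b+e}

Working:
Fixpoint table:
  B0:   IN={}   OUT={}
  B1:   IN={}   OUT={}
  B2:   IN={}   OUT={c-c}
  B3:   IN={c-c}   OUT={b+e}
  B4:   IN={b+e}   OUT={b+e}
  B5:   IN={b+e}   OUT={b+e, e*f}
  B6:   IN={b+e, e*f}   OUT={b+b, b+e, e*f}
  B7:   IN={b+b, b+e, e*f}   OUT={b+b, b+e, e*f}
  B8:   IN={b+b, b+e, e*f}   OUT={b+b, b+e}

Merge at B5: IN[B5] = OUT[B4] ∩ OUT[B7] = {b+e}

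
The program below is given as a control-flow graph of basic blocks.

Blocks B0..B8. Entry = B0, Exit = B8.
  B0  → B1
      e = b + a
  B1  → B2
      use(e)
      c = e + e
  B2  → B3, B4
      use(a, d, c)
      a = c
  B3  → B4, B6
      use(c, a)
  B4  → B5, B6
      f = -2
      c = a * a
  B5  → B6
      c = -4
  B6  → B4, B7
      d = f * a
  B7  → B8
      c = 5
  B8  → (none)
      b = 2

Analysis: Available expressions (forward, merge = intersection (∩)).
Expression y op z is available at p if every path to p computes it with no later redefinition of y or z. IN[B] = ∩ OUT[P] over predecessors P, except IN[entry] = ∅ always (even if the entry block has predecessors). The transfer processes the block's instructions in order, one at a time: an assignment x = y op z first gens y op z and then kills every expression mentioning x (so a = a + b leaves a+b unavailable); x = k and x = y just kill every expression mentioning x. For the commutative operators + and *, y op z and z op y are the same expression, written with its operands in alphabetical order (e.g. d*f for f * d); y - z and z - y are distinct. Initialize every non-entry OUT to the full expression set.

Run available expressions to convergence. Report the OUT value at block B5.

Answer: {a*a, e+e}

Derivation:
Converged values:
  B0:   IN={}   OUT={a+b}
  B1:   IN={a+b}   OUT={a+b, e+e}
  B2:   IN={a+b, e+e}   OUT={e+e}
  B3:   IN={e+e}   OUT={e+e}
  B4:   IN={e+e}   OUT={a*a, e+e}
  B5:   IN={a*a, e+e}   OUT={a*a, e+e}
  B6:   IN={e+e}   OUT={a*f, e+e}
  B7:   IN={a*f, e+e}   OUT={a*f, e+e}
  B8:   IN={a*f, e+e}   OUT={a*f, e+e}

Merge at B5: IN[B5] = OUT[B4] = {a*a, e+e}
Applying B5's transfer function to that IN value gives OUT[B5] (row B5 above).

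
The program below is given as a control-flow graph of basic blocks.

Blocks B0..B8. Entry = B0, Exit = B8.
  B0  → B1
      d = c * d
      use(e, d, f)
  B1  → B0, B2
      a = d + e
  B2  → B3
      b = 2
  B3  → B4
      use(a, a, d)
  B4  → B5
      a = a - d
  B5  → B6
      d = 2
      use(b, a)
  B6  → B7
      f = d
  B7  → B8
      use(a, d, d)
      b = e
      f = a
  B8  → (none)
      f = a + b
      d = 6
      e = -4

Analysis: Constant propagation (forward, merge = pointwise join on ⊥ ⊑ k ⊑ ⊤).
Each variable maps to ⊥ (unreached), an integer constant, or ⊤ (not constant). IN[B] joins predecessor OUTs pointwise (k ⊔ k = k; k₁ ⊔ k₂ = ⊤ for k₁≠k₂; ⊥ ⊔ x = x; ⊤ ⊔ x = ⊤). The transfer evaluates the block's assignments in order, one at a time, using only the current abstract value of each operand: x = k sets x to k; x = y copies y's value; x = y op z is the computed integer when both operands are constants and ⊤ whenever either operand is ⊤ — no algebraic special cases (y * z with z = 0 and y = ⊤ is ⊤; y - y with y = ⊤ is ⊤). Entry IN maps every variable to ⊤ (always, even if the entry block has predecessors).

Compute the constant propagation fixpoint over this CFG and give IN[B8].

Answer: {a: ⊤, b: ⊤, c: ⊤, d: 2, e: ⊤, f: ⊤}

Working:
Per-block solution:
  B0:   IN=(all ⊤)   OUT=(all ⊤)
  B1:   IN=(all ⊤)   OUT=(all ⊤)
  B2:   IN=(all ⊤)   OUT={b:2; rest ⊤}
  B3:   IN={b:2; rest ⊤}   OUT={b:2; rest ⊤}
  B4:   IN={b:2; rest ⊤}   OUT={b:2; rest ⊤}
  B5:   IN={b:2; rest ⊤}   OUT={b:2, d:2; rest ⊤}
  B6:   IN={b:2, d:2; rest ⊤}   OUT={b:2, d:2, f:2; rest ⊤}
  B7:   IN={b:2, d:2, f:2; rest ⊤}   OUT={d:2; rest ⊤}
  B8:   IN={d:2; rest ⊤}   OUT={d:6, e:-4; rest ⊤}

Merge at B8: IN[B8] = OUT[B7] = {a: ⊤, b: ⊤, c: ⊤, d: 2, e: ⊤, f: ⊤}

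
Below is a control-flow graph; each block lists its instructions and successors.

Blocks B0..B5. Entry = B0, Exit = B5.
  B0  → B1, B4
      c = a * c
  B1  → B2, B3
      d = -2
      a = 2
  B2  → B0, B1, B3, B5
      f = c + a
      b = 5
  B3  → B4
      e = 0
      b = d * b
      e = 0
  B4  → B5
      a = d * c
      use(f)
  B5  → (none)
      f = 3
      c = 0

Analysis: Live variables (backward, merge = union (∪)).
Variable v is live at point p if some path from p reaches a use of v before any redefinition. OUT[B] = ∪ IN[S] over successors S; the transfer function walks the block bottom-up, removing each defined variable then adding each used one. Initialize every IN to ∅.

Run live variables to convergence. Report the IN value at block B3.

Per-block solution:
  B0:  IN={a, b, c, d, f}  OUT={b, c, d, f}
  B1:  IN={b, c, f}  OUT={a, b, c, d, f}
  B2:  IN={a, c, d}  OUT={a, b, c, d, f}
  B3:  IN={b, c, d, f}  OUT={c, d, f}
  B4:  IN={c, d, f}  OUT={}
  B5:  IN={}  OUT={}

Merge at B3: OUT[B3] = IN[B4] = {c, d, f}
Applying B3's transfer function to that OUT value gives IN[B3] (row B3 above).

Answer: {b, c, d, f}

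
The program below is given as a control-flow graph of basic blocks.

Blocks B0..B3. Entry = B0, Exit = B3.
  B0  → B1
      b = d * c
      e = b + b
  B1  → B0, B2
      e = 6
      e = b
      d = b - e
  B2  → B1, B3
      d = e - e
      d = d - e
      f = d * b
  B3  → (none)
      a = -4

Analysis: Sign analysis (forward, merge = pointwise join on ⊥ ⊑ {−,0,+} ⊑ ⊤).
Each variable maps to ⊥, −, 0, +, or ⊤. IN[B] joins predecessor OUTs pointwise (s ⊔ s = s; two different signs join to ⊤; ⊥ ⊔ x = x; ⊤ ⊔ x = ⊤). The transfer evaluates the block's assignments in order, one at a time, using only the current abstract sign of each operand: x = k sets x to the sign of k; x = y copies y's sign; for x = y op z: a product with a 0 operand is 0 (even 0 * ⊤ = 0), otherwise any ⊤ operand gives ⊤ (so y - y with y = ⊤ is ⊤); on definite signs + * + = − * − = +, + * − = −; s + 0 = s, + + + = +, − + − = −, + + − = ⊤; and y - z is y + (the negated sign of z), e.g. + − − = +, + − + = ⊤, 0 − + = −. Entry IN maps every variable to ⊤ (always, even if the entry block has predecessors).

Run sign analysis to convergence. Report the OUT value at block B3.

Answer: {a: -, b: ⊤, c: ⊤, d: ⊤, e: ⊤, f: ⊤}

Trace:
Fixpoint table:
  B0: | IN=(all ⊤) | OUT=(all ⊤)
  B1: | IN=(all ⊤) | OUT=(all ⊤)
  B2: | IN=(all ⊤) | OUT=(all ⊤)
  B3: | IN=(all ⊤) | OUT={a:-; rest ⊤}

Merge at B3: IN[B3] = OUT[B2] = {a: ⊤, b: ⊤, c: ⊤, d: ⊤, e: ⊤, f: ⊤}
Applying B3's transfer function to that IN value gives OUT[B3] (row B3 above).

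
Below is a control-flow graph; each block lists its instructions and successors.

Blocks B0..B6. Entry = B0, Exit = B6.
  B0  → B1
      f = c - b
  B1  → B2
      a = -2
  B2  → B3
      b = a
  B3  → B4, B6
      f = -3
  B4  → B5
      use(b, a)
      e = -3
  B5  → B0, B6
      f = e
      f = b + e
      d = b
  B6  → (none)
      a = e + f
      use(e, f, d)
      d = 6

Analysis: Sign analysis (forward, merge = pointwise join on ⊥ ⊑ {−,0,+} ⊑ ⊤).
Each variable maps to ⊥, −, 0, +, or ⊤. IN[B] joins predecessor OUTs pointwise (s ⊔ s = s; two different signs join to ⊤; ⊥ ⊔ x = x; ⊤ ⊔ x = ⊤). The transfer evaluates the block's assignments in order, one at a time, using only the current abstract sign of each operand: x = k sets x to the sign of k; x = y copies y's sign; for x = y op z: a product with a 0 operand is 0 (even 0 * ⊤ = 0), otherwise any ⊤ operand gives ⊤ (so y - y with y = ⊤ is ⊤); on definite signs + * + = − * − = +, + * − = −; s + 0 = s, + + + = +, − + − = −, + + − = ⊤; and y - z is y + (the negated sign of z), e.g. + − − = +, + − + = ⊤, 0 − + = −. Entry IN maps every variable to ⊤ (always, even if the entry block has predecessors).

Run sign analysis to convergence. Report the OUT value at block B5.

Fixpoint table:
  B0:   IN=(all ⊤)   OUT=(all ⊤)
  B1:   IN=(all ⊤)   OUT={a:-; rest ⊤}
  B2:   IN={a:-; rest ⊤}   OUT={a:-, b:-; rest ⊤}
  B3:   IN={a:-, b:-; rest ⊤}   OUT={a:-, b:-, f:-; rest ⊤}
  B4:   IN={a:-, b:-, f:-; rest ⊤}   OUT={a:-, b:-, e:-, f:-; rest ⊤}
  B5:   IN={a:-, b:-, e:-, f:-; rest ⊤}   OUT={a:-, b:-, d:-, e:-, f:-; rest ⊤}
  B6:   IN={a:-, b:-, f:-; rest ⊤}   OUT={b:-, d:+, f:-; rest ⊤}

Merge at B5: IN[B5] = OUT[B4] = {a: -, b: -, c: ⊤, d: ⊤, e: -, f: -}
Applying B5's transfer function to that IN value gives OUT[B5] (row B5 above).

Answer: {a: -, b: -, c: ⊤, d: -, e: -, f: -}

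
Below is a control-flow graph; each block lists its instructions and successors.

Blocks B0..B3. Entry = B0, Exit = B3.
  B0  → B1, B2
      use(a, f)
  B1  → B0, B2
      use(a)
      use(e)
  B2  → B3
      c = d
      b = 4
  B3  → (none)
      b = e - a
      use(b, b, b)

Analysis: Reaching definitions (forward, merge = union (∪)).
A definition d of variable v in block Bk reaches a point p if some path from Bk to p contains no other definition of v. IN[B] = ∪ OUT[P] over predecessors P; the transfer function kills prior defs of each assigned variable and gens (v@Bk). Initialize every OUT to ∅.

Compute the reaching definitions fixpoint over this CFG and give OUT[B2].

Answer: {b@B2, c@B2}

Working:
Converged values:
  B0:  IN={}  OUT={}
  B1:  IN={}  OUT={}
  B2:  IN={}  OUT={b@B2, c@B2}
  B3:  IN={b@B2, c@B2}  OUT={b@B3, c@B2}

Merge at B2: IN[B2] = OUT[B0] ⊔ OUT[B1] = {}
Applying B2's transfer function to that IN value gives OUT[B2] (row B2 above).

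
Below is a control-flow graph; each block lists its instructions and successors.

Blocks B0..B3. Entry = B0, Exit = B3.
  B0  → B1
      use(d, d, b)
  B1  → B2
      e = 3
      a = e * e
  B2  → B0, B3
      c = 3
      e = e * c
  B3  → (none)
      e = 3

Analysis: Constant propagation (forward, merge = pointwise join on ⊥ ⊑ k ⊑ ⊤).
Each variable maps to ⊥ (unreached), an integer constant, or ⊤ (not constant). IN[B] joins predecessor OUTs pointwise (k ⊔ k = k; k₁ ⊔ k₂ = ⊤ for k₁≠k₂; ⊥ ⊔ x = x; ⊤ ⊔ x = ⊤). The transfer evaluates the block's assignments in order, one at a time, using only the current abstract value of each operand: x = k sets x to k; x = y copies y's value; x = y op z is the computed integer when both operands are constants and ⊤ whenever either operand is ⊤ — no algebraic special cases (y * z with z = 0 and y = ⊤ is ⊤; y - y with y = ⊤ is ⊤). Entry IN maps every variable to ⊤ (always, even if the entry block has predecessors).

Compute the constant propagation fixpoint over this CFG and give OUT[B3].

Per-block solution:
  B0: | IN=(all ⊤) | OUT=(all ⊤)
  B1: | IN=(all ⊤) | OUT={a:9, e:3; rest ⊤}
  B2: | IN={a:9, e:3; rest ⊤} | OUT={a:9, c:3, e:9; rest ⊤}
  B3: | IN={a:9, c:3, e:9; rest ⊤} | OUT={a:9, c:3, e:3; rest ⊤}

Merge at B3: IN[B3] = OUT[B2] = {a: 9, b: ⊤, c: 3, d: ⊤, e: 9, f: ⊤}
Applying B3's transfer function to that IN value gives OUT[B3] (row B3 above).

Answer: {a: 9, b: ⊤, c: 3, d: ⊤, e: 3, f: ⊤}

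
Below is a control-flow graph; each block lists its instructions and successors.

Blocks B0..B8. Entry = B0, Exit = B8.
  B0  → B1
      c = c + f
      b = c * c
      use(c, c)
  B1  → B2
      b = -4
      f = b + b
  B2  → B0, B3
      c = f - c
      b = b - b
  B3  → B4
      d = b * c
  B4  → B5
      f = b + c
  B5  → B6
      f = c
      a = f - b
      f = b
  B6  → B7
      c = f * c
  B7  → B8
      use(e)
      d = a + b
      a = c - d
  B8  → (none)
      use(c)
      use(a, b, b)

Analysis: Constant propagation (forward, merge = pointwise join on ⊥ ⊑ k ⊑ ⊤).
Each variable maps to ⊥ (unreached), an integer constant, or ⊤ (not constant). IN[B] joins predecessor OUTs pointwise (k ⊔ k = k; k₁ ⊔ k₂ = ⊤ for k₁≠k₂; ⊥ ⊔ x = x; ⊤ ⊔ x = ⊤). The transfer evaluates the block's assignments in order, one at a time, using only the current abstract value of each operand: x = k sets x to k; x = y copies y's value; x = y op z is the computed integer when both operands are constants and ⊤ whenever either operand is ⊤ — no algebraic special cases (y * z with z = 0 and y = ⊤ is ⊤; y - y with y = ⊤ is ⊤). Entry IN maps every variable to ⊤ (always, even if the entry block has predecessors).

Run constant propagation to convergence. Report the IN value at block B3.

Answer: {a: ⊤, b: 0, c: ⊤, d: ⊤, e: ⊤, f: -8}

Working:
Per-block solution:
  B0: | IN=(all ⊤) | OUT=(all ⊤)
  B1: | IN=(all ⊤) | OUT={b:-4, f:-8; rest ⊤}
  B2: | IN={b:-4, f:-8; rest ⊤} | OUT={b:0, f:-8; rest ⊤}
  B3: | IN={b:0, f:-8; rest ⊤} | OUT={b:0, f:-8; rest ⊤}
  B4: | IN={b:0, f:-8; rest ⊤} | OUT={b:0; rest ⊤}
  B5: | IN={b:0; rest ⊤} | OUT={b:0, f:0; rest ⊤}
  B6: | IN={b:0, f:0; rest ⊤} | OUT={b:0, f:0; rest ⊤}
  B7: | IN={b:0, f:0; rest ⊤} | OUT={b:0, f:0; rest ⊤}
  B8: | IN={b:0, f:0; rest ⊤} | OUT={b:0, f:0; rest ⊤}

Merge at B3: IN[B3] = OUT[B2] = {a: ⊤, b: 0, c: ⊤, d: ⊤, e: ⊤, f: -8}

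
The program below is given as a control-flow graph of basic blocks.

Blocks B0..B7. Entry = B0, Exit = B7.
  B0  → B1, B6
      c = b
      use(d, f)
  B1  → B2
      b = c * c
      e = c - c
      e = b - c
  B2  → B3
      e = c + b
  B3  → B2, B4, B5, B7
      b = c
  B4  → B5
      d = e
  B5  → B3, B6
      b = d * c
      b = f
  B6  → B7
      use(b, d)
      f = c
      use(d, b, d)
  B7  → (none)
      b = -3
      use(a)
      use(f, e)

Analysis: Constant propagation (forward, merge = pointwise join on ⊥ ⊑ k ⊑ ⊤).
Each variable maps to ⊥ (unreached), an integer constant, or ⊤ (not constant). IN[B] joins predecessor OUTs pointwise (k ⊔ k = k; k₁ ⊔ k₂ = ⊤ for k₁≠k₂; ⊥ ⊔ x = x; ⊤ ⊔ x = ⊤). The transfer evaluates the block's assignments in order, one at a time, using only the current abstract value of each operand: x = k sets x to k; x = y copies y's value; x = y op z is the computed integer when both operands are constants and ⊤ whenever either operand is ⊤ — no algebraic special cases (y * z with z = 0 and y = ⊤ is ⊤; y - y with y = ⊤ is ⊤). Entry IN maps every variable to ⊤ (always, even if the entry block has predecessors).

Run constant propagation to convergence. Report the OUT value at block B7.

Per-block solution:
  B0:   IN=(all ⊤)   OUT=(all ⊤)
  B1:   IN=(all ⊤)   OUT=(all ⊤)
  B2:   IN=(all ⊤)   OUT=(all ⊤)
  B3:   IN=(all ⊤)   OUT=(all ⊤)
  B4:   IN=(all ⊤)   OUT=(all ⊤)
  B5:   IN=(all ⊤)   OUT=(all ⊤)
  B6:   IN=(all ⊤)   OUT=(all ⊤)
  B7:   IN=(all ⊤)   OUT={b:-3; rest ⊤}

Merge at B7: IN[B7] = OUT[B3] ⊔ OUT[B6] = {a: ⊤, b: ⊤, c: ⊤, d: ⊤, e: ⊤, f: ⊤}
Applying B7's transfer function to that IN value gives OUT[B7] (row B7 above).

Answer: {a: ⊤, b: -3, c: ⊤, d: ⊤, e: ⊤, f: ⊤}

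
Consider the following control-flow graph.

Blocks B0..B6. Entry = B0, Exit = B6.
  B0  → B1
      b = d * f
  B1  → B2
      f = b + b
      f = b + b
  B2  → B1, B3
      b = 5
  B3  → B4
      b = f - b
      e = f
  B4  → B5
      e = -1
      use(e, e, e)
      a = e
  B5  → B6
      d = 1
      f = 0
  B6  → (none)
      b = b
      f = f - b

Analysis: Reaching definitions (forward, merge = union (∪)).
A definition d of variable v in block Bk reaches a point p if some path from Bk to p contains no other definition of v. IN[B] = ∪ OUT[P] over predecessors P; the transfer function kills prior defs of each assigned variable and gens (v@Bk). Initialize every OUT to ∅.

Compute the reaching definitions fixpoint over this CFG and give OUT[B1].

Per-block solution:
  B0:   IN={}   OUT={b@B0}
  B1:   IN={b@B0, b@B2, f@B1}   OUT={b@B0, b@B2, f@B1}
  B2:   IN={b@B0, b@B2, f@B1}   OUT={b@B2, f@B1}
  B3:   IN={b@B2, f@B1}   OUT={b@B3, e@B3, f@B1}
  B4:   IN={b@B3, e@B3, f@B1}   OUT={a@B4, b@B3, e@B4, f@B1}
  B5:   IN={a@B4, b@B3, e@B4, f@B1}   OUT={a@B4, b@B3, d@B5, e@B4, f@B5}
  B6:   IN={a@B4, b@B3, d@B5, e@B4, f@B5}   OUT={a@B4, b@B6, d@B5, e@B4, f@B6}

Merge at B1: IN[B1] = OUT[B0] ⊔ OUT[B2] = {b@B0, b@B2, f@B1}
Applying B1's transfer function to that IN value gives OUT[B1] (row B1 above).

Answer: {b@B0, b@B2, f@B1}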